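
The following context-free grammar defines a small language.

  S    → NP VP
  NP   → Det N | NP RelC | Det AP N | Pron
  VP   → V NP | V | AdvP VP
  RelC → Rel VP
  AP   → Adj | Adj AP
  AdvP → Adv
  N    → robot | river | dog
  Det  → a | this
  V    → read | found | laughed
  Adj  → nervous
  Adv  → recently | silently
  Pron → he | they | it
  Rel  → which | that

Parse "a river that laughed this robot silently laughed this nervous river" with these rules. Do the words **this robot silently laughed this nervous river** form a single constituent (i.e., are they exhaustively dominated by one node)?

[S [NP [NP [Det a] [N river]] [RelC [Rel that] [VP [V laughed] [NP [Det this] [N robot]]]]] [VP [AdvP [Adv silently]] [VP [V laughed] [NP [Det this] [AP [Adj nervous]] [N river]]]]]
The smallest constituent containing 'this robot silently laughed this nervous river' is the S spanning 'a river that laughed this robot silently laughed this nervous river'; no single node in the tree dominates exactly the given words.

No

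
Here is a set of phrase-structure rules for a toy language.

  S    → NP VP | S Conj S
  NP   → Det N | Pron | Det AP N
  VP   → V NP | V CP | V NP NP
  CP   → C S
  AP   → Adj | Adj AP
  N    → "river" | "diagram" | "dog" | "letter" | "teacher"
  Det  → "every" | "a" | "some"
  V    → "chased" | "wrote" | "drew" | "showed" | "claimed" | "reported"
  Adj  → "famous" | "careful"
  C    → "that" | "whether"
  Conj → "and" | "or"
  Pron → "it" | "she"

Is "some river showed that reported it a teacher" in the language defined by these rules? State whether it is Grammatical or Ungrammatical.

A C word can never sit immediately before a V word in any string this grammar generates, so the substring 'that reported' rules out a derivation.

Ungrammatical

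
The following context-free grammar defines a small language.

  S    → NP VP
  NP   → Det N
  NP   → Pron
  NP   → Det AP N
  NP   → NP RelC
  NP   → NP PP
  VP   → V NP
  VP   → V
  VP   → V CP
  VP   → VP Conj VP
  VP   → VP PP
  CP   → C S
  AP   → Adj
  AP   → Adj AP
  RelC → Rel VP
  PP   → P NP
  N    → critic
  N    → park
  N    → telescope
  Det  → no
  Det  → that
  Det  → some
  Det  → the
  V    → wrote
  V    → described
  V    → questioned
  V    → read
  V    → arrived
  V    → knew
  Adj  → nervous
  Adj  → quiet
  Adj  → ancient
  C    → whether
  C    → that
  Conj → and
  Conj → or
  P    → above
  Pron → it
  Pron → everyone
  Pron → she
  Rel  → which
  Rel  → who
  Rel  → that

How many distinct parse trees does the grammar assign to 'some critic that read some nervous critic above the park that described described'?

Two of the 7 distinct bracketings:
[S [NP [NP [Det some] [N critic]] [RelC [Rel that] [VP [V read] [NP [NP [NP [Det some] [AP [Adj nervous]] [N critic]] [PP [P above] [NP [Det the] [N park]]]] [RelC [Rel that] [VP [V described]]]]]]] [VP [V described]]]
[S [NP [NP [Det some] [N critic]] [RelC [Rel that] [VP [V read] [NP [NP [Det some] [AP [Adj nervous]] [N critic]] [PP [P above] [NP [NP [Det the] [N park]] [RelC [Rel that] [VP [V described]]]]]]]]] [VP [V described]]]
The trees differ in how a recursive rule is bracketed over the same span.

7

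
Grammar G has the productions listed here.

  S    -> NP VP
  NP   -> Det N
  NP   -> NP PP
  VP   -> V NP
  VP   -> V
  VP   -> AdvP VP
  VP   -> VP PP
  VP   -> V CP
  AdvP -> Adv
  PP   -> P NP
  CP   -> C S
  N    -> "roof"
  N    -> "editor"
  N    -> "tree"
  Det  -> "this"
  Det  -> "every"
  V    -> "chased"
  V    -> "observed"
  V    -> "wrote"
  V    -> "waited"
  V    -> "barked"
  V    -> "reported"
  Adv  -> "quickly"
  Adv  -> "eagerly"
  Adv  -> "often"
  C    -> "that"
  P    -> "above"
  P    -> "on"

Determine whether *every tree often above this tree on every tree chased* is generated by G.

An Adv word can never sit immediately before a P word in any string this grammar generates, so the substring 'often above' rules out a derivation.

Ungrammatical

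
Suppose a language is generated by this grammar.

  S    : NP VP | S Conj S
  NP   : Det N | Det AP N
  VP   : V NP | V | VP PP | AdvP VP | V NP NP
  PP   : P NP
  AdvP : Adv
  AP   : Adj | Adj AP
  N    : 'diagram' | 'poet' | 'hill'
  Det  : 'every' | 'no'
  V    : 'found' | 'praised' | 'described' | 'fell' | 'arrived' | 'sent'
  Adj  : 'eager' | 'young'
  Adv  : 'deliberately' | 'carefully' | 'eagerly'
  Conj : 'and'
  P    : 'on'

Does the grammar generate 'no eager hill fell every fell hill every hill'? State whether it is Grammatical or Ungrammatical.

A Det word can never sit immediately before a V word in any string this grammar generates, so the substring 'every fell' rules out a derivation.

Ungrammatical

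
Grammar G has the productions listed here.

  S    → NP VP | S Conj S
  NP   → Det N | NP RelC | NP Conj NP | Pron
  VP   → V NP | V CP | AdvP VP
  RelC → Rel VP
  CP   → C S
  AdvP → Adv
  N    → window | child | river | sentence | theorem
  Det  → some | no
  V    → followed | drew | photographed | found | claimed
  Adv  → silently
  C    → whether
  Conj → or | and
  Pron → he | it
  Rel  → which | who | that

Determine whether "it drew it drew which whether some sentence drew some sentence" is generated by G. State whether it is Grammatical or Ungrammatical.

A V word can never sit immediately before a Rel word in any string this grammar generates, so the substring 'drew which' rules out a derivation.

Ungrammatical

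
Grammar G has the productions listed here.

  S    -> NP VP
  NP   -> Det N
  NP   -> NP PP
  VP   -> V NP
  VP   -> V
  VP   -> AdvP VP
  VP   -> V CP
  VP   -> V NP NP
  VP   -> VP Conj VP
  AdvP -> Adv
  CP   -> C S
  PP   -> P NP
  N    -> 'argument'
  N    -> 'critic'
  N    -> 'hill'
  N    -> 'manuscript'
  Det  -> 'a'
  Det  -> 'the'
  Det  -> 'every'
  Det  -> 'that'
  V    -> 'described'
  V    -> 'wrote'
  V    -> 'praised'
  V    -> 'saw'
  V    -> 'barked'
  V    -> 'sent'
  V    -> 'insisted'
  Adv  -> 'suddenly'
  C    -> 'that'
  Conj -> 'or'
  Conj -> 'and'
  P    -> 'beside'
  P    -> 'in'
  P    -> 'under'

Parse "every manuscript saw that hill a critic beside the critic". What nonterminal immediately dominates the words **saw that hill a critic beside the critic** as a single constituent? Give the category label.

S
  NP
    Det: every
    N: manuscript
  VP
    V: saw
    NP
      Det: that
      N: hill
    NP
      NP
        Det: a
        N: critic
      PP
        P: beside
        NP
          Det: the
          N: critic
The span 'saw that hill a critic beside the critic' is the VP node built by VP → V NP NP.

VP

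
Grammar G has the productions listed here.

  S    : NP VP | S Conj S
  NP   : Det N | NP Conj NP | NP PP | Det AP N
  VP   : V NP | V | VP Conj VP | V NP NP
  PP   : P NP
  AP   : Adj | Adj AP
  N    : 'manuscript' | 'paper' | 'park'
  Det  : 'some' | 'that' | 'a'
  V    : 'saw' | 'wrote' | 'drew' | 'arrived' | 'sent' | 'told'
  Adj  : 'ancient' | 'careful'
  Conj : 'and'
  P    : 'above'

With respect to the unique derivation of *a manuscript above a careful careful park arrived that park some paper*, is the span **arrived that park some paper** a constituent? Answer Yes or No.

[S [NP [NP [Det a] [N manuscript]] [PP [P above] [NP [Det a] [AP [Adj careful] [AP [Adj careful]]] [N park]]]] [VP [V arrived] [NP [Det that] [N park]] [NP [Det some] [N paper]]]]
The words 'arrived that park some paper' are exhaustively dominated by a single VP node (built by VP → V NP NP), so they form a constituent.

Yes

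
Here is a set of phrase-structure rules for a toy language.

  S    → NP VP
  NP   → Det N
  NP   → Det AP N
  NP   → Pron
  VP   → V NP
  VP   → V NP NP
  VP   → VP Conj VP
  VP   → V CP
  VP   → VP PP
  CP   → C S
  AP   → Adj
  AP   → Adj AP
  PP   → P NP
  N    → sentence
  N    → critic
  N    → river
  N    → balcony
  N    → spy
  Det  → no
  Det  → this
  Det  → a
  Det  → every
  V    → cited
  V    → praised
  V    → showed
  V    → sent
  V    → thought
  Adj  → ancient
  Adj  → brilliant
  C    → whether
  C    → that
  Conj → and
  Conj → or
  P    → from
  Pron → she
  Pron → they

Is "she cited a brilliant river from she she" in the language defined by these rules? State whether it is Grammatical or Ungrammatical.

For S → NP VP, the only prefix that parses as NP is 'she', but the remainder 'cited a brilliant river from she she' is not a VP under these rules.

Ungrammatical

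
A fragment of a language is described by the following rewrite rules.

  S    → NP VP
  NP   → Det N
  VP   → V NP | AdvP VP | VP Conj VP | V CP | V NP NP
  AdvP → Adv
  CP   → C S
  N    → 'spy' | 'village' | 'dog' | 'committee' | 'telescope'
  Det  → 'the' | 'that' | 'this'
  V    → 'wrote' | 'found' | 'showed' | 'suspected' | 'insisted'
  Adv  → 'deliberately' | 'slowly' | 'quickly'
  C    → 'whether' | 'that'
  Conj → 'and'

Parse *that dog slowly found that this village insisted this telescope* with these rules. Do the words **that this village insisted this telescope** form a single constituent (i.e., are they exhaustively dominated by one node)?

Yes

[S [NP [Det that] [N dog]] [VP [AdvP [Adv slowly]] [VP [V found] [CP [C that] [S [NP [Det this] [N village]] [VP [V insisted] [NP [Det this] [N telescope]]]]]]]]
The words 'that this village insisted this telescope' are exhaustively dominated by a single CP node (built by CP → C S), so they form a constituent.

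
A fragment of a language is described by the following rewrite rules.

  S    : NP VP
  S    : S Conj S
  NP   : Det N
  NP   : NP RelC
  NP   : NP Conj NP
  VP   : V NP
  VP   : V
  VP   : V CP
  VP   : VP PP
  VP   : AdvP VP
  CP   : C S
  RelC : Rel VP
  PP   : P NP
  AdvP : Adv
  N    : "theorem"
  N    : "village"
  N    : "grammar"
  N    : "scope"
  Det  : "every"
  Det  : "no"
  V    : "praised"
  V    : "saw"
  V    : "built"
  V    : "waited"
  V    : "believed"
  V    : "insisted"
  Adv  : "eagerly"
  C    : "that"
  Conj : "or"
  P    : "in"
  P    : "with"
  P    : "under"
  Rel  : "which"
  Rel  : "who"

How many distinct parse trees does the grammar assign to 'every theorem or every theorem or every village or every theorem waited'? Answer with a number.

5

Two of the 5 distinct bracketings:
[S [NP [NP [Det every] [N theorem]] [Conj or] [NP [NP [Det every] [N theorem]] [Conj or] [NP [NP [Det every] [N village]] [Conj or] [NP [Det every] [N theorem]]]]] [VP [V waited]]]
[S [NP [NP [Det every] [N theorem]] [Conj or] [NP [NP [NP [Det every] [N theorem]] [Conj or] [NP [Det every] [N village]]] [Conj or] [NP [Det every] [N theorem]]]] [VP [V waited]]]
The trees differ in how a recursive rule is bracketed over the same span.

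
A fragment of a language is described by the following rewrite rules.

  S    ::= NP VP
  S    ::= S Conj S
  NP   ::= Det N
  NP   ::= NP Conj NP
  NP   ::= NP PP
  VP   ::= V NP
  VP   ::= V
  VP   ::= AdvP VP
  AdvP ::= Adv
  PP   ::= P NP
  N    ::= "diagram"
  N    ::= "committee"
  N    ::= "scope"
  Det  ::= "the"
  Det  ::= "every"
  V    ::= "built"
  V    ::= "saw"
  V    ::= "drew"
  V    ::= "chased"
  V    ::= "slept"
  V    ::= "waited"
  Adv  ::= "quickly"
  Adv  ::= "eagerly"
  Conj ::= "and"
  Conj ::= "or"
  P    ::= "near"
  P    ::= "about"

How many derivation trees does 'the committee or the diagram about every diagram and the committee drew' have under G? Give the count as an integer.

5

Two of the 5 distinct bracketings:
[S [NP [NP [Det the] [N committee]] [Conj or] [NP [NP [NP [Det the] [N diagram]] [PP [P about] [NP [Det every] [N diagram]]]] [Conj and] [NP [Det the] [N committee]]]] [VP [V drew]]]
[S [NP [NP [Det the] [N committee]] [Conj or] [NP [NP [Det the] [N diagram]] [PP [P about] [NP [NP [Det every] [N diagram]] [Conj and] [NP [Det the] [N committee]]]]]] [VP [V drew]]]
The trees differ in how a recursive rule is bracketed over the same span.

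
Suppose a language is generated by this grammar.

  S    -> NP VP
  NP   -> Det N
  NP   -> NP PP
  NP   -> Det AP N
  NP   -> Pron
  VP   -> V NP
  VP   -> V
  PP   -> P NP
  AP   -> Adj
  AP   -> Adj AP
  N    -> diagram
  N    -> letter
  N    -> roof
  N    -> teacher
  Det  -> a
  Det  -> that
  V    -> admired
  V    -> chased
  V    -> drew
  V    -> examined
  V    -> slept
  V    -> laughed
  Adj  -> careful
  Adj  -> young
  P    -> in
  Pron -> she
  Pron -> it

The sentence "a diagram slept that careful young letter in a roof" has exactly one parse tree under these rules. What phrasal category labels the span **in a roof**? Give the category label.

PP

S
  NP
    Det: a
    N: diagram
  VP
    V: slept
    NP
      NP
        Det: that
        AP
          Adj: careful
          AP
            Adj: young
        N: letter
      PP
        P: in
        NP
          Det: a
          N: roof
The span 'in a roof' is the PP node built by PP → P NP.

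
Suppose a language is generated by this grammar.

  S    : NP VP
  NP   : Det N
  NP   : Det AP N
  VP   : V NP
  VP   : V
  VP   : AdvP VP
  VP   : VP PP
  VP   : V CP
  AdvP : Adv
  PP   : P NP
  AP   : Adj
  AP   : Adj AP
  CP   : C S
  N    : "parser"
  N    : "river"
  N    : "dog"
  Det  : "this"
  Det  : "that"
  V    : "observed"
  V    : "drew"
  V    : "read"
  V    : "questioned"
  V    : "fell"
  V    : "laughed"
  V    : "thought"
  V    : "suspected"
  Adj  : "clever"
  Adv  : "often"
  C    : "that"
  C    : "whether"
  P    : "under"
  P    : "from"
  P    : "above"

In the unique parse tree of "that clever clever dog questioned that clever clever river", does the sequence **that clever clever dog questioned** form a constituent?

No

[S [NP [Det that] [AP [Adj clever] [AP [Adj clever]]] [N dog]] [VP [V questioned] [NP [Det that] [AP [Adj clever] [AP [Adj clever]]] [N river]]]]
The smallest constituent containing 'that clever clever dog questioned' is the S spanning 'that clever clever dog questioned that clever clever river'; no single node in the tree dominates exactly the given words.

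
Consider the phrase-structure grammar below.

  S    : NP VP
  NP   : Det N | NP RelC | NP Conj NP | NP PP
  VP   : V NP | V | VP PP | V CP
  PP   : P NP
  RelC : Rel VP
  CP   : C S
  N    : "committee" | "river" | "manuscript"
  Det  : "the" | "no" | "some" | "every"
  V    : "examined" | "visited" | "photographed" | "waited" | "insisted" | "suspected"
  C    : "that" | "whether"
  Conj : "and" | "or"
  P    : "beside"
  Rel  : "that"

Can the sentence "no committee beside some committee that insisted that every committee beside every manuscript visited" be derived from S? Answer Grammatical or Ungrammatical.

For S → NP VP, every NP-prefix leaves a non-VP remainder: after 'no committee' the remainder is not a VP; after 'no committee beside some committee' the remainder is not a VP; after 'no committee beside some committee that insisted' the remainder is not a VP.

Ungrammatical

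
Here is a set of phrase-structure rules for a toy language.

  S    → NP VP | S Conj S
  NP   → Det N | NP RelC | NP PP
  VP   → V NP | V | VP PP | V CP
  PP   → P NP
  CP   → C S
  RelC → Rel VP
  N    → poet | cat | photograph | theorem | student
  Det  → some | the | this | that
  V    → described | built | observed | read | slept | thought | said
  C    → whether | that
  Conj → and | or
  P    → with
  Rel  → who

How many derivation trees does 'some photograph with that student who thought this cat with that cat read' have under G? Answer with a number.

Two of the 7 distinct bracketings:
[S [NP [NP [NP [Det some] [N photograph]] [PP [P with] [NP [Det that] [N student]]]] [RelC [Rel who] [VP [V thought] [NP [NP [Det this] [N cat]] [PP [P with] [NP [Det that] [N cat]]]]]]] [VP [V read]]]
[S [NP [NP [NP [Det some] [N photograph]] [PP [P with] [NP [Det that] [N student]]]] [RelC [Rel who] [VP [VP [V thought] [NP [Det this] [N cat]]] [PP [P with] [NP [Det that] [N cat]]]]]] [VP [V read]]]
The difference turns on whether VP → VP PP is used at the relevant span, versus an alternative expansion of VP.

7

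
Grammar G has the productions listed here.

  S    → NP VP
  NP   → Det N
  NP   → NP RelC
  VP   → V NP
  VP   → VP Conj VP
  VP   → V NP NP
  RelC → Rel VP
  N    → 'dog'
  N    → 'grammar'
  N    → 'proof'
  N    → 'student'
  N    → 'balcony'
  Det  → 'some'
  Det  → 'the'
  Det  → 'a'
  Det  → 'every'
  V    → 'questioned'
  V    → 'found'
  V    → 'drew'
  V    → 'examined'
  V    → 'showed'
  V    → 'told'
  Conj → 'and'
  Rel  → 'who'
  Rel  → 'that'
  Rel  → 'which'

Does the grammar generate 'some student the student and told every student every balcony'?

For S → NP VP, the only prefix that parses as NP is 'some student', but the remainder 'the student and told every student every balcony' is not a VP under these rules.

Ungrammatical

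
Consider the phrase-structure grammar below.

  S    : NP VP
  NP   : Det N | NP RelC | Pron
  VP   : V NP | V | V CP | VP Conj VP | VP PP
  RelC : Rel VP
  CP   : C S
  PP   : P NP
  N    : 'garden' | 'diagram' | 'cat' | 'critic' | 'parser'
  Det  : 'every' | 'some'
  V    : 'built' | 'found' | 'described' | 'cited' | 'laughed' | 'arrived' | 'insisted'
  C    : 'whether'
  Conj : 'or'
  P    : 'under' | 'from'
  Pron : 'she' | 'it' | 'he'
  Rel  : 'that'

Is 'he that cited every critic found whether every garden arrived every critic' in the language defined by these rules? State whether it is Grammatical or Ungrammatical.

[S [NP [NP [Pron he]] [RelC [Rel that] [VP [V cited] [NP [Det every] [N critic]]]]] [VP [V found] [CP [C whether] [S [NP [Det every] [N garden]] [VP [V arrived] [NP [Det every] [N critic]]]]]]]
Each bracket corresponds to one application of a listed rule, so the string is derivable from S.

Grammatical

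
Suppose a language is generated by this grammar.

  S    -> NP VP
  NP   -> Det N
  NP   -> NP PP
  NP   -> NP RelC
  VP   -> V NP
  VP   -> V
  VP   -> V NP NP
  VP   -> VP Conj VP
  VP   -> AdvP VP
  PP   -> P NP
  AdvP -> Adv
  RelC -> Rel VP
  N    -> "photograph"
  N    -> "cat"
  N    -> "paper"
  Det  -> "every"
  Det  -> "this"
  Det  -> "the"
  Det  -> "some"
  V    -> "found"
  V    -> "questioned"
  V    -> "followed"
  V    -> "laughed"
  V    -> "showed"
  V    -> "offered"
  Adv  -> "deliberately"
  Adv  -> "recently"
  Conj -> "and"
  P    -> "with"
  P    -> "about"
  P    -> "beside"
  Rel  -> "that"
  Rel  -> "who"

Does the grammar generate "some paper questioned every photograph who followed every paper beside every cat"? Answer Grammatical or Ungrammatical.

Grammatical

[S [NP [Det some] [N paper]] [VP [V questioned] [NP [NP [NP [Det every] [N photograph]] [RelC [Rel who] [VP [V followed] [NP [Det every] [N paper]]]]] [PP [P beside] [NP [Det every] [N cat]]]]]]
The bracketing above is licensed at every node by one of the given productions, with S at the root.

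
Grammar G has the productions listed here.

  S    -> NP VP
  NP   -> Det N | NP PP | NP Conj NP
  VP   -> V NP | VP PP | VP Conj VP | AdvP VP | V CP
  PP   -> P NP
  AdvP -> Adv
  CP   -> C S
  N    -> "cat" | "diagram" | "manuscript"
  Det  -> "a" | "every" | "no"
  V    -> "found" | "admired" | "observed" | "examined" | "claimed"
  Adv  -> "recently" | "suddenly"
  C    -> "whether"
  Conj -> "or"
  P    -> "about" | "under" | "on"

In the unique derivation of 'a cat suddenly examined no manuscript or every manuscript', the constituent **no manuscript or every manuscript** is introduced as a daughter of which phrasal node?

VP

S
  NP
    Det: a
    N: cat
  VP
    AdvP
      Adv: suddenly
    VP
      V: examined
      NP
        NP
          Det: no
          N: manuscript
        Conj: or
        NP
          Det: every
          N: manuscript
The span 'no manuscript or every manuscript' is the NP node built by NP → NP Conj NP.
Its mother is the VP built by VP → V NP.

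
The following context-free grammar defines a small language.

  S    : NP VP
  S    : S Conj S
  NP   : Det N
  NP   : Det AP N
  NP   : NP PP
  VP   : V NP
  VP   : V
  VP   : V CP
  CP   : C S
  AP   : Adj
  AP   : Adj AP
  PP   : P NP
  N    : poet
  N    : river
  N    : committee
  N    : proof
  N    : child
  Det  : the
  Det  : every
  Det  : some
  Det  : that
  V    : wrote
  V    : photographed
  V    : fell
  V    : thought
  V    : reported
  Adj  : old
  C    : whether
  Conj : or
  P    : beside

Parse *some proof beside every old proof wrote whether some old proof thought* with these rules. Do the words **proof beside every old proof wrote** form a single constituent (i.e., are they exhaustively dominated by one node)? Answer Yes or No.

[S [NP [NP [Det some] [N proof]] [PP [P beside] [NP [Det every] [AP [Adj old]] [N proof]]]] [VP [V wrote] [CP [C whether] [S [NP [Det some] [AP [Adj old]] [N proof]] [VP [V thought]]]]]]
The smallest constituent containing 'proof beside every old proof wrote' is the S spanning 'some proof beside every old proof wrote whether some old proof thought'; no single node in the tree dominates exactly the given words.

No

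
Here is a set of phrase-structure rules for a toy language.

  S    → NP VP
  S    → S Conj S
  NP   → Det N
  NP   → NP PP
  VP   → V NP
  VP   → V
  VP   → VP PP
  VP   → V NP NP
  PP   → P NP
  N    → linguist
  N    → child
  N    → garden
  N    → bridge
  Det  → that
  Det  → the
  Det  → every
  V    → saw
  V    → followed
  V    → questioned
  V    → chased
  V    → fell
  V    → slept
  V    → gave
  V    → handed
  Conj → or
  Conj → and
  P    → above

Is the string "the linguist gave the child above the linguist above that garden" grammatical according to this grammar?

S
  NP
    Det: the
    N: linguist
  VP
    V: gave
    NP
      NP
        Det: the
        N: child
      PP
        P: above
        NP
          NP
            Det: the
            N: linguist
          PP
            P: above
            NP
              Det: that
              N: garden
The bracketing above is licensed at every node by one of the given productions, with S at the root.

Grammatical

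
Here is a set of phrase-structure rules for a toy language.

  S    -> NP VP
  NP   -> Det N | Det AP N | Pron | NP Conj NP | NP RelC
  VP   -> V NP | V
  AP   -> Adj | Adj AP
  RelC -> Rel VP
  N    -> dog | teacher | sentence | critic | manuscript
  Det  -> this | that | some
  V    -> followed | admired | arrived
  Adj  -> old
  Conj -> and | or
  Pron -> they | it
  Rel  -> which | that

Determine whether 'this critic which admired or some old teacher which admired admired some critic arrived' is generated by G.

Ungrammatical

For S → NP VP, every NP-prefix leaves a non-VP remainder: after 'this critic' the remainder is not a VP; after 'this critic which admired' the remainder is not a VP; after 'this critic which admired or some old teacher' the remainder is not a VP (and 1 more).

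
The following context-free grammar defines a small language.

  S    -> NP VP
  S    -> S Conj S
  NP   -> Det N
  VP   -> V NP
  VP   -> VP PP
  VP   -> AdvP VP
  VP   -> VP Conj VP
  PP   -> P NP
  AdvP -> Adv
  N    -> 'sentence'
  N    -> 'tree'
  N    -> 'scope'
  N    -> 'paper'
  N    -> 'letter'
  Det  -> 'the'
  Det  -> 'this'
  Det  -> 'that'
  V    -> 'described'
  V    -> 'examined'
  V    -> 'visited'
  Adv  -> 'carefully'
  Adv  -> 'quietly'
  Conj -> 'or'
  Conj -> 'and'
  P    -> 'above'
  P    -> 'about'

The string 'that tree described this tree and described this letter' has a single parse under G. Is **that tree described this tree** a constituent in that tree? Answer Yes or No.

[S [NP [Det that] [N tree]] [VP [VP [V described] [NP [Det this] [N tree]]] [Conj and] [VP [V described] [NP [Det this] [N letter]]]]]
The smallest constituent containing 'that tree described this tree' is the S spanning 'that tree described this tree and described this letter'; no single node in the tree dominates exactly the given words.

No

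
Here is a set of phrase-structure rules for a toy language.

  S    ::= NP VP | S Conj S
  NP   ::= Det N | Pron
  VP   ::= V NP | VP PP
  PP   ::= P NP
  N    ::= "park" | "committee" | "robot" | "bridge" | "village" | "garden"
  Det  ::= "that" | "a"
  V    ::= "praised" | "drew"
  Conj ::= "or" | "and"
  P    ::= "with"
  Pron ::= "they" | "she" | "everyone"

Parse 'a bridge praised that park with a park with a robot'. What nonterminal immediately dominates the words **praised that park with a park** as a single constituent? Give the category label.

[S [NP [Det a] [N bridge]] [VP [VP [VP [V praised] [NP [Det that] [N park]]] [PP [P with] [NP [Det a] [N park]]]] [PP [P with] [NP [Det a] [N robot]]]]]
The span 'praised that park with a park' is the VP node built by VP → VP PP.

VP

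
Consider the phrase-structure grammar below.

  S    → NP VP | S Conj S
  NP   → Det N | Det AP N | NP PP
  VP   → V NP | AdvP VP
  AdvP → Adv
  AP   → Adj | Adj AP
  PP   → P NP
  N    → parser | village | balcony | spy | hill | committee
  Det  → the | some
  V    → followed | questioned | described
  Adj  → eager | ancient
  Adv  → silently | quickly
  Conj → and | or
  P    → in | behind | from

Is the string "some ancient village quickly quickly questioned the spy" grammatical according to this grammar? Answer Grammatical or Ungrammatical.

Grammatical

[S [NP [Det some] [AP [Adj ancient]] [N village]] [VP [AdvP [Adv quickly]] [VP [AdvP [Adv quickly]] [VP [V questioned] [NP [Det the] [N spy]]]]]]
Every word is introduced by a lexical rule and the phrasal rules combine the resulting categories into a single S.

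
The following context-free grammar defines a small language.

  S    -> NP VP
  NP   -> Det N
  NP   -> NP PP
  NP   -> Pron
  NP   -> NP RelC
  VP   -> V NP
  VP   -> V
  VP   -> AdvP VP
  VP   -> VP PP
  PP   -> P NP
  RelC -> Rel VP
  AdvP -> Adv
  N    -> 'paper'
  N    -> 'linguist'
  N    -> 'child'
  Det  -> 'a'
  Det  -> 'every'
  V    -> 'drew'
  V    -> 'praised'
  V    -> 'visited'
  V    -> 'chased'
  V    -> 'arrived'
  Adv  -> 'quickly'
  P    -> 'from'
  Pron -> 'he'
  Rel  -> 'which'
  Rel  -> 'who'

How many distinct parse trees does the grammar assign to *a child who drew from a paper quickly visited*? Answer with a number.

2

The two bracketings:
[S [NP [NP [NP [Det a] [N child]] [RelC [Rel who] [VP [V drew]]]] [PP [P from] [NP [Det a] [N paper]]]] [VP [AdvP [Adv quickly]] [VP [V visited]]]]
[S [NP [NP [Det a] [N child]] [RelC [Rel who] [VP [VP [V drew]] [PP [P from] [NP [Det a] [N paper]]]]]] [VP [AdvP [Adv quickly]] [VP [V visited]]]]
The difference turns on whether NP → NP PP is used at the relevant span, versus an alternative expansion of NP.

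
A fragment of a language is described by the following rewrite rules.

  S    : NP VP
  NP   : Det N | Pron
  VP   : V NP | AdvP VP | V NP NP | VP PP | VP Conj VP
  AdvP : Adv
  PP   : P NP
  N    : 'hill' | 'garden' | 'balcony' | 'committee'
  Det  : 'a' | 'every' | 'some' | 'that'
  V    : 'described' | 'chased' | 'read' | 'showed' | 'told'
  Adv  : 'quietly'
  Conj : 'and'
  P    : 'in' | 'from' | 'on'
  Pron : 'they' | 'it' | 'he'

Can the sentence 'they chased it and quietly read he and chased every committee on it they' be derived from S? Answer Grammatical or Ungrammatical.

For S → NP VP, the only prefix that parses as NP is 'they', but the remainder 'chased it and quietly read he and chased every committee on it they' is not a VP under these rules.

Ungrammatical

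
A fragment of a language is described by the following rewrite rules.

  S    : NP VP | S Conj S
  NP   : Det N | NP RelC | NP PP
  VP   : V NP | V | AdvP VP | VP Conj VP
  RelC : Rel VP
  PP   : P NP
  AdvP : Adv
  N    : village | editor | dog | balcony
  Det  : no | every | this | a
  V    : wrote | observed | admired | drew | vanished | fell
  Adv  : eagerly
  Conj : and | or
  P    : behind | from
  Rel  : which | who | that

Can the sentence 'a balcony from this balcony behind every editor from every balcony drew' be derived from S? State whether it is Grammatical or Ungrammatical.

[S [NP [NP [Det a] [N balcony]] [PP [P from] [NP [NP [Det this] [N balcony]] [PP [P behind] [NP [NP [Det every] [N editor]] [PP [P from] [NP [Det every] [N balcony]]]]]]]] [VP [V drew]]]
The bracketing above is licensed at every node by one of the given productions, with S at the root.

Grammatical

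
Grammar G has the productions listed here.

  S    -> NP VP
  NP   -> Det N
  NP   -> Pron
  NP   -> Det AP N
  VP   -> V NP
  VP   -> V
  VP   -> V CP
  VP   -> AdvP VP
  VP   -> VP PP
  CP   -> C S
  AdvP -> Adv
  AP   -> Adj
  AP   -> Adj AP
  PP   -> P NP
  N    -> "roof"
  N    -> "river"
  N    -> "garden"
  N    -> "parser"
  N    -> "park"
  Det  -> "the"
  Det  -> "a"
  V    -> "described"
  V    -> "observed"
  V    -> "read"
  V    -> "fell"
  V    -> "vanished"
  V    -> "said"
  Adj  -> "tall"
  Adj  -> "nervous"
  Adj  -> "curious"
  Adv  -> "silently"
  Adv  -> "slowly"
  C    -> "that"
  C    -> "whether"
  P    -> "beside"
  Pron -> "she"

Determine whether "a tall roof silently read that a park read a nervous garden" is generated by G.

[S [NP [Det a] [AP [Adj tall]] [N roof]] [VP [AdvP [Adv silently]] [VP [V read] [CP [C that] [S [NP [Det a] [N park]] [VP [V read] [NP [Det a] [AP [Adj nervous]] [N garden]]]]]]]]
The bracketing above is licensed at every node by one of the given productions, with S at the root.

Grammatical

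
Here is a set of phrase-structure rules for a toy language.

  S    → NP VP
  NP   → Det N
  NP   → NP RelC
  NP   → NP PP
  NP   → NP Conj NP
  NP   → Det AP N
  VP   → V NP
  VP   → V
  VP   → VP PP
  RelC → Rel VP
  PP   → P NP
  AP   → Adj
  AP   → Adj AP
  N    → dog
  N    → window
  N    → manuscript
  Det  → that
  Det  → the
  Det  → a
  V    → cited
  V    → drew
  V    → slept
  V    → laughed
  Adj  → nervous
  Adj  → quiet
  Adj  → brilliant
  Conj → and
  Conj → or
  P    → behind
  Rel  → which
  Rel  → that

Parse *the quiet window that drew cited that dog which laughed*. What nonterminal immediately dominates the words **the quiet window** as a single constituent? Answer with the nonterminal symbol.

NP

[S [NP [NP [Det the] [AP [Adj quiet]] [N window]] [RelC [Rel that] [VP [V drew]]]] [VP [V cited] [NP [NP [Det that] [N dog]] [RelC [Rel which] [VP [V laughed]]]]]]
The span 'the quiet window' is the NP node built by NP → Det AP N.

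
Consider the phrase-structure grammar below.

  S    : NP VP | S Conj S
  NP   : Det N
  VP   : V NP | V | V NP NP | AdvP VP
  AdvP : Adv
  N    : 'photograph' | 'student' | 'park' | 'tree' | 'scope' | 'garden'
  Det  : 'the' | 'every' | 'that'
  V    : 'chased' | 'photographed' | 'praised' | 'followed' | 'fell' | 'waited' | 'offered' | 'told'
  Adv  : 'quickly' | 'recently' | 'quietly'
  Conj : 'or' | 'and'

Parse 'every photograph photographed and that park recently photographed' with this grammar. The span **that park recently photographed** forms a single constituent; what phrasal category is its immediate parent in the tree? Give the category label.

S
  S
    NP
      Det: every
      N: photograph
    VP
      V: photographed
  Conj: and
  S
    NP
      Det: that
      N: park
    VP
      AdvP
        Adv: recently
      VP
        V: photographed
The span 'that park recently photographed' is the S node built by S → NP VP.
Its mother is the S built by S → S Conj S.

S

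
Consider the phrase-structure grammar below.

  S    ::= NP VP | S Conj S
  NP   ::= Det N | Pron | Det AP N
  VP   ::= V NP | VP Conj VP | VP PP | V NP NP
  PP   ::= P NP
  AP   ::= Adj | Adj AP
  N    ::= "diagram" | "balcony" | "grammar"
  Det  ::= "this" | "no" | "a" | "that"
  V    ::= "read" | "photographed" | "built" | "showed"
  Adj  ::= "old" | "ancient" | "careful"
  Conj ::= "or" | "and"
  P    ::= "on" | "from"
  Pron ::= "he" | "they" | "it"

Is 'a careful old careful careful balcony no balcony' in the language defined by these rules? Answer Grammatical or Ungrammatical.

For S → NP VP, the only prefix that parses as NP is 'a careful old careful careful balcony', but the remainder 'no balcony' is not a VP under these rules. The alternative S rule S → S Conj S likewise has no satisfying split.

Ungrammatical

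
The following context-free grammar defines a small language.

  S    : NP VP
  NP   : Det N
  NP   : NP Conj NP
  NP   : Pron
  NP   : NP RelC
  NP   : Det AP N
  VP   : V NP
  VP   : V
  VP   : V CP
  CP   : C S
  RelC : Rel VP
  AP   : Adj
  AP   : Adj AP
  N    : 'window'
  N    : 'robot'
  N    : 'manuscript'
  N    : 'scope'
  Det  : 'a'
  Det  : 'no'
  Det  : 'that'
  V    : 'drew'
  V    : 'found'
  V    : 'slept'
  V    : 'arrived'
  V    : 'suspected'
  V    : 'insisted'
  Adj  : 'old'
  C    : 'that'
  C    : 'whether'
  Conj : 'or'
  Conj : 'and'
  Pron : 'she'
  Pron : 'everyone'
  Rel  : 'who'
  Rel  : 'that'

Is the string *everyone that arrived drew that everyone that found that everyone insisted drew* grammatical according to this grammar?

Grammatical

[S [NP [NP [Pron everyone]] [RelC [Rel that] [VP [V arrived]]]] [VP [V drew] [CP [C that] [S [NP [NP [Pron everyone]] [RelC [Rel that] [VP [V found] [CP [C that] [S [NP [Pron everyone]] [VP [V insisted]]]]]]] [VP [V drew]]]]]]
The bracketing above is licensed at every node by one of the given productions, with S at the root.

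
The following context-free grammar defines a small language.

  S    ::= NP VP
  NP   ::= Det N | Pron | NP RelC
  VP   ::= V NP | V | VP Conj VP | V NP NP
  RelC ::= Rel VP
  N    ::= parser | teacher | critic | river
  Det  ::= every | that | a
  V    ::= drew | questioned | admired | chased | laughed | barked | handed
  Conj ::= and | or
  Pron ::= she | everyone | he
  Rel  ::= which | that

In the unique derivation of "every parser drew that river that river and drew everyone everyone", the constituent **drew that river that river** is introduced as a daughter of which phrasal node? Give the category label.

S
  NP
    Det: every
    N: parser
  VP
    VP
      V: drew
      NP
        Det: that
        N: river
      NP
        Det: that
        N: river
    Conj: and
    VP
      V: drew
      NP
        Pron: everyone
      NP
        Pron: everyone
The span 'drew that river that river' is the VP node built by VP → V NP NP.
Its mother is the VP built by VP → VP Conj VP.

VP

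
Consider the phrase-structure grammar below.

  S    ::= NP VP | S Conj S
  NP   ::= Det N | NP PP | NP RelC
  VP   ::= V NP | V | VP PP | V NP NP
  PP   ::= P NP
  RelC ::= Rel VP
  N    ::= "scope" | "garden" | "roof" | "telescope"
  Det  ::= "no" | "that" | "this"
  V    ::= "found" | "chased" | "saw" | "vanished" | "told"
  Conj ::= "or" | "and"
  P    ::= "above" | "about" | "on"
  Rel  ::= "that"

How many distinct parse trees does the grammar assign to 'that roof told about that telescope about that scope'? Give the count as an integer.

2

The two bracketings:
[S [NP [Det that] [N roof]] [VP [VP [V told]] [PP [P about] [NP [NP [Det that] [N telescope]] [PP [P about] [NP [Det that] [N scope]]]]]]]
[S [NP [Det that] [N roof]] [VP [VP [VP [V told]] [PP [P about] [NP [Det that] [N telescope]]]] [PP [P about] [NP [Det that] [N scope]]]]]
The difference turns on whether NP → NP PP is used at the relevant span, versus an alternative expansion of NP.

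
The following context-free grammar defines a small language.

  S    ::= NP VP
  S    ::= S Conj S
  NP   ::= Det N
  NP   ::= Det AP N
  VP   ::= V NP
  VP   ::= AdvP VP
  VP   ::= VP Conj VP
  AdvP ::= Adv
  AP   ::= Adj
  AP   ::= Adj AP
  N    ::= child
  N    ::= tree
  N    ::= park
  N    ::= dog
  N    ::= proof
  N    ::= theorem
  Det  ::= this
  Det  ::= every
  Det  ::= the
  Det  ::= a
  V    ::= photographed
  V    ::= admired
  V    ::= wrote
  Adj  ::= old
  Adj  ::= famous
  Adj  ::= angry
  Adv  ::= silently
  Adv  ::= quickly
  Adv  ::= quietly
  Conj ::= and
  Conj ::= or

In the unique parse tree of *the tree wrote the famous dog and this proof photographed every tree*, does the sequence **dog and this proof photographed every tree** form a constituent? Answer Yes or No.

[S [S [NP [Det the] [N tree]] [VP [V wrote] [NP [Det the] [AP [Adj famous]] [N dog]]]] [Conj and] [S [NP [Det this] [N proof]] [VP [V photographed] [NP [Det every] [N tree]]]]]
The smallest constituent containing 'dog and this proof photographed every tree' is the S spanning 'the tree wrote the famous dog and this proof photographed every tree'; no single node in the tree dominates exactly the given words.

No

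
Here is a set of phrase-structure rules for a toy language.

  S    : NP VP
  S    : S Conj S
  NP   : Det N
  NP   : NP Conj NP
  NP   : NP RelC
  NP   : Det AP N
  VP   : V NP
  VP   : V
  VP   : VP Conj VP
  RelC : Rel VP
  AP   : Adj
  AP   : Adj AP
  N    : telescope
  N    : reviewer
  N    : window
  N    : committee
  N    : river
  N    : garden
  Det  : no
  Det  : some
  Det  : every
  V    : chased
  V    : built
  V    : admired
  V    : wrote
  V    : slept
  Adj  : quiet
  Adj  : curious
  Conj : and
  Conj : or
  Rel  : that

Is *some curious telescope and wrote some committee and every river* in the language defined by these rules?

For S → NP VP, the only prefix that parses as NP is 'some curious telescope', but the remainder 'and wrote some committee and every river' is not a VP under these rules. The alternative S rule S → S Conj S likewise has no satisfying split.

Ungrammatical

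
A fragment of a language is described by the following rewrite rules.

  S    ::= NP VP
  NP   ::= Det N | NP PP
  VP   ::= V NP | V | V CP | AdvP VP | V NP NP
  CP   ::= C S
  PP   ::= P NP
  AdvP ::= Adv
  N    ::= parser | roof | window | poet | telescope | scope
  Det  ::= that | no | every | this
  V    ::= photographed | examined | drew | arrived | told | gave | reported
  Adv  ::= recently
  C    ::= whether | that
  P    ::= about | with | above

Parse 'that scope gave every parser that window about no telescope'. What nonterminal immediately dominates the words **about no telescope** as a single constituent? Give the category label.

[S [NP [Det that] [N scope]] [VP [V gave] [NP [Det every] [N parser]] [NP [NP [Det that] [N window]] [PP [P about] [NP [Det no] [N telescope]]]]]]
The span 'about no telescope' is the PP node built by PP → P NP.

PP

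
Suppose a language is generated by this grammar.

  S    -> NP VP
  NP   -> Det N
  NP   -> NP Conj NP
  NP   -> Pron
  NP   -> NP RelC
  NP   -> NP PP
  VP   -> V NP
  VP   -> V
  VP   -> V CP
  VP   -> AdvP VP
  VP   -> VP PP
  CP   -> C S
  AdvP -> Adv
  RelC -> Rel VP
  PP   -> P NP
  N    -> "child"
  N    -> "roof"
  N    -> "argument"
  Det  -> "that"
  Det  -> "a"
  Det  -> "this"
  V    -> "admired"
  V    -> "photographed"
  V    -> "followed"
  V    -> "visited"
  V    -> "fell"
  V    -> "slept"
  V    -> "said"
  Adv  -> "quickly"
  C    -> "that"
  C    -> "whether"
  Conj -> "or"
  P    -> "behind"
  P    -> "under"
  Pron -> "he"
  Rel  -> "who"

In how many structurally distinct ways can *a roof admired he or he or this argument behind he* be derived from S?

7

Two of the 7 distinct bracketings:
[S [NP [Det a] [N roof]] [VP [V admired] [NP [NP [Pron he]] [Conj or] [NP [NP [Pron he]] [Conj or] [NP [NP [Det this] [N argument]] [PP [P behind] [NP [Pron he]]]]]]]]
[S [NP [Det a] [N roof]] [VP [V admired] [NP [NP [Pron he]] [Conj or] [NP [NP [NP [Pron he]] [Conj or] [NP [Det this] [N argument]]] [PP [P behind] [NP [Pron he]]]]]]]
The trees differ in how a recursive rule is bracketed over the same span.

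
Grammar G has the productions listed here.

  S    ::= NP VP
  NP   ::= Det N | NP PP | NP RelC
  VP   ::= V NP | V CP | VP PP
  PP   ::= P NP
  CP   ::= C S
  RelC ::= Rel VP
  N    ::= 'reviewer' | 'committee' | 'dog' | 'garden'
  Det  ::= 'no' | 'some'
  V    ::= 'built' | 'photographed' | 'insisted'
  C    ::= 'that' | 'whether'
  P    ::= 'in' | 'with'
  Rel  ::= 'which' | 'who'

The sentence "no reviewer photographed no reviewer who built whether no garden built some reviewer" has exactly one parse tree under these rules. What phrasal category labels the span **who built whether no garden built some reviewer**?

S
  NP
    Det: no
    N: reviewer
  VP
    V: photographed
    NP
      NP
        Det: no
        N: reviewer
      RelC
        Rel: who
        VP
          V: built
          CP
            C: whether
            S
              NP
                Det: no
                N: garden
              VP
                V: built
                NP
                  Det: some
                  N: reviewer
The span 'who built whether no garden built some reviewer' is the RelC node built by RelC → Rel VP.

RelC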